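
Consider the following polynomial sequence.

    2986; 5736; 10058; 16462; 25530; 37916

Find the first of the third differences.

Δ: 2750, 4322, 6404, 9068, 12386
Δ²: 1572, 2082, 2664, 3318
Δ³: 510, 582, 654
Δ⁴: 72, 72

510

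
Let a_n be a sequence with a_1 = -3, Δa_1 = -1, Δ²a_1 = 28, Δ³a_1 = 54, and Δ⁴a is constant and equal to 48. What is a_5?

425

Build the table forward from the leading diagonal:
Fourth differences: 48  48  48  48  48
Third differences: 54  102  150  198  246
Second differences: 28  82  184  334  532
First differences: -1  27  109  293  627
a: -3  -4  23  132  425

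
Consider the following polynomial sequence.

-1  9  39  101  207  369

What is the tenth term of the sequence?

1817

First differences: 10 , 30 , 62 , 106 , 162
Second differences: 20 , 32 , 44 , 56
Third differences: 12 , 12 , 12
Constant third difference = 12, so extend:
56 + 12 = 68;  162 + 68 = 230;  369 + 230 = 599
68 + 12 = 80;  230 + 80 = 310;  599 + 310 = 909
80 + 12 = 92;  310 + 92 = 402;  909 + 402 = 1311
92 + 12 = 104;  402 + 104 = 506;  1311 + 506 = 1817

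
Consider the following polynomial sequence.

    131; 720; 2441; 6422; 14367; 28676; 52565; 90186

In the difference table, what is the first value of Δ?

Δ: 589, 1721, 3981, 7945, 14309, 23889, 37621
Δ²: 1132, 2260, 3964, 6364, 9580, 13732
Δ³: 1128, 1704, 2400, 3216, 4152
Δ⁴: 576, 696, 816, 936
Δ⁵: 120, 120, 120

589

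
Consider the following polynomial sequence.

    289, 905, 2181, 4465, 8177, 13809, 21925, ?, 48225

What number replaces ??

33161

Using the first 7 terms:
First differences: 616, 1276, 2284, 3712, 5632, 8116
Second differences: 660, 1008, 1428, 1920, 2484
Third differences: 348, 420, 492, 564
Fourth differences: 72, 72, 72
Constant fourth difference = 72.
Extend forward: 564 + 72 = 636;  2484 + 636 = 3120;  8116 + 3120 = 11236;  21925 + 11236 = 33161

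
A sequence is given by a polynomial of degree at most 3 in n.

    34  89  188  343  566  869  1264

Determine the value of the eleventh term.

4004

First differences: 55, 99, 155, 223, 303, 395
Second differences: 44, 56, 68, 80, 92
Third differences: 12, 12, 12, 12
Constant third difference = 12, so extend:
92 + 12 = 104;  395 + 104 = 499;  1264 + 499 = 1763
104 + 12 = 116;  499 + 116 = 615;  1763 + 615 = 2378
116 + 12 = 128;  615 + 128 = 743;  2378 + 743 = 3121
128 + 12 = 140;  743 + 140 = 883;  3121 + 883 = 4004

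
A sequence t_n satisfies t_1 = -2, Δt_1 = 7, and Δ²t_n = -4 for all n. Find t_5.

Build the table forward from the leading diagonal:
Δ²: -4, -4, -4, -4, -4
Δ: 7, 3, -1, -5, -9
t: -2, 5, 8, 7, 2

2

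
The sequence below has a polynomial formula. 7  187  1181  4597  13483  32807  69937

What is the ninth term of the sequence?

Δ: 180  994  3416  8886  19324  37130
Δ²: 814  2422  5470  10438  17806
Δ³: 1608  3048  4968  7368
Δ⁴: 1440  1920  2400
Δ⁵: 480  480
Constant fifth difference = 480, so extend:
2400 + 480 = 2880;  7368 + 2880 = 10248;  17806 + 10248 = 28054;  37130 + 28054 = 65184;  69937 + 65184 = 135121
2880 + 480 = 3360;  10248 + 3360 = 13608;  28054 + 13608 = 41662;  65184 + 41662 = 106846;  135121 + 106846 = 241967

241967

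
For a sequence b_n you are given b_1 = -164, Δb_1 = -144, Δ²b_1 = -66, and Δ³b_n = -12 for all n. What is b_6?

Build the table forward from the leading diagonal:
D3: -12  -12  -12  -12  -12  -12
D2: -66  -78  -90  -102  -114  -126
D1: -144  -210  -288  -378  -480  -594
b: -164  -308  -518  -806  -1184  -1664

-1664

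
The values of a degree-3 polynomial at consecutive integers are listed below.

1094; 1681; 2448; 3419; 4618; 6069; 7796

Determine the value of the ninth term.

587  767  971  1199  1451  1727
180  204  228  252  276
24  24  24  24
The third differences are constant (24).
276 + 24 = 300;  1727 + 300 = 2027;  7796 + 2027 = 9823
300 + 24 = 324;  2027 + 324 = 2351;  9823 + 2351 = 12174

12174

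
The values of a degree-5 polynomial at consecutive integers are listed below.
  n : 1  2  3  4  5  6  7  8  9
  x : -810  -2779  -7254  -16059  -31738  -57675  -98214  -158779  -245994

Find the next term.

First differences: -1969, -4475, -8805, -15679, -25937, -40539, -60565, -87215
Second differences: -2506, -4330, -6874, -10258, -14602, -20026, -26650
Third differences: -1824, -2544, -3384, -4344, -5424, -6624
Fourth differences: -720, -840, -960, -1080, -1200
Fifth differences: -120, -120, -120, -120
Fifth differences constant at -120.
-1200 − 120 = -1320;  -6624 − 1320 = -7944;  -26650 − 7944 = -34594;  -87215 − 34594 = -121809;  -245994 − 121809 = -367803

-367803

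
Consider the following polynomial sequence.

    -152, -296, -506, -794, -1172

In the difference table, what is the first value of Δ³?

-12

Δ: -144, -210, -288, -378
Δ²: -66, -78, -90
Δ³: -12, -12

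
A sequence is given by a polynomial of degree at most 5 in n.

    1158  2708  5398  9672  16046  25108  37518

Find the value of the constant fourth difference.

72

Δ: 1550, 2690, 4274, 6374, 9062, 12410
Δ²: 1140, 1584, 2100, 2688, 3348
Δ³: 444, 516, 588, 660
Δ⁴: 72, 72, 72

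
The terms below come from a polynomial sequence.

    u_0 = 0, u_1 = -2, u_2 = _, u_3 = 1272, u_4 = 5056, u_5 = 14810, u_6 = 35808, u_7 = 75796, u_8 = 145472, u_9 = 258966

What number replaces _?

Using the last 7 terms:
Δ: 3784, 9754, 20998, 39988, 69676, 113494
Δ²: 5970, 11244, 18990, 29688, 43818
Δ³: 5274, 7746, 10698, 14130
Δ⁴: 2472, 2952, 3432
Δ⁵: 480, 480
Constant fifth difference = 480.
Extend backward: 2472 − 480 = 1992;  5274 − 1992 = 3282;  5970 − 3282 = 2688;  3784 − 2688 = 1096;  1272 − 1096 = 176

176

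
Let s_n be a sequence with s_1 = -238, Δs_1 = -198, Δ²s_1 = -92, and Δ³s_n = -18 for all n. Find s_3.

-726

Build the table forward from the leading diagonal:
Δ³: -18  -18  -18
Δ²: -92  -110  -128
Δ: -198  -290  -400
s: -238  -436  -726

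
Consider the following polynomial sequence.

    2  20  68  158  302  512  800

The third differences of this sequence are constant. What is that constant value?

12

D1: 18, 48, 90, 144, 210, 288
D2: 30, 42, 54, 66, 78
D3: 12, 12, 12, 12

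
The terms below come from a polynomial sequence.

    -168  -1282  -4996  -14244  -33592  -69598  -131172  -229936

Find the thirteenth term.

-1923576

-1114, -3714, -9248, -19348, -36006, -61574, -98764
-2600, -5534, -10100, -16658, -25568, -37190
-2934, -4566, -6558, -8910, -11622
-1632, -1992, -2352, -2712
-360, -360, -360
Constant fifth difference = -360, so extend:
-2712 − 360 = -3072;  -11622 − 3072 = -14694;  -37190 − 14694 = -51884;  -98764 − 51884 = -150648;  -229936 − 150648 = -380584
-3072 − 360 = -3432;  -14694 − 3432 = -18126;  -51884 − 18126 = -70010;  -150648 − 70010 = -220658;  -380584 − 220658 = -601242
-3432 − 360 = -3792;  -18126 − 3792 = -21918;  -70010 − 21918 = -91928;  -220658 − 91928 = -312586;  -601242 − 312586 = -913828
-3792 − 360 = -4152;  -21918 − 4152 = -26070;  -91928 − 26070 = -117998;  -312586 − 117998 = -430584;  -913828 − 430584 = -1344412
-4152 − 360 = -4512;  -26070 − 4512 = -30582;  -117998 − 30582 = -148580;  -430584 − 148580 = -579164;  -1344412 − 579164 = -1923576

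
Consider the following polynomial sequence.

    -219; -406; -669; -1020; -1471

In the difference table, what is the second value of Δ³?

D1: -187, -263, -351, -451
D2: -76, -88, -100
D3: -12, -12

-12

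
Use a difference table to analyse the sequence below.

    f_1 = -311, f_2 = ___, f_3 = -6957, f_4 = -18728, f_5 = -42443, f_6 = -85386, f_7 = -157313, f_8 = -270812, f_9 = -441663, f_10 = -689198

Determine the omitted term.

-1958

Using the last 8 terms:
D1: -11771  -23715  -42943  -71927  -113499  -170851  -247535
D2: -11944  -19228  -28984  -41572  -57352  -76684
D3: -7284  -9756  -12588  -15780  -19332
D4: -2472  -2832  -3192  -3552
D5: -360  -360  -360
Constant fifth difference = -360.
Extend backward: -2472 + 360 = -2112;  -7284 + 2112 = -5172;  -11944 + 5172 = -6772;  -11771 + 6772 = -4999;  -6957 + 4999 = -1958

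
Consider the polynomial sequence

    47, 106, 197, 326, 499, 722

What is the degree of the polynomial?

3

First differences: 59, 91, 129, 173, 223
Second differences: 32, 38, 44, 50
Third differences: 6, 6, 6
The third differences are constant, so the polynomial has degree 3.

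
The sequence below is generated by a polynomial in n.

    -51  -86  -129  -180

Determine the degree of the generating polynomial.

2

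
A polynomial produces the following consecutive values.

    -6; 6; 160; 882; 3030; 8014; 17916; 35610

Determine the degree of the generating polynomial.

5

First differences: 12, 154, 722, 2148, 4984, 9902, 17694
Second differences: 142, 568, 1426, 2836, 4918, 7792
Third differences: 426, 858, 1410, 2082, 2874
Fourth differences: 432, 552, 672, 792
Fifth differences: 120, 120, 120
The fifth differences are constant, so the polynomial has degree 5.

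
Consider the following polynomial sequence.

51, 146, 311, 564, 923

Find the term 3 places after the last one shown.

2816

95 , 165 , 253 , 359
70 , 88 , 106
18 , 18
The third differences are constant (18).
106 + 18 = 124;  359 + 124 = 483;  923 + 483 = 1406
124 + 18 = 142;  483 + 142 = 625;  1406 + 625 = 2031
142 + 18 = 160;  625 + 160 = 785;  2031 + 785 = 2816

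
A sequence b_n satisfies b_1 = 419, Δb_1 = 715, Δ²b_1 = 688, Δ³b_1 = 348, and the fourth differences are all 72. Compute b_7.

Build the table forward from the leading diagonal:
D4: 72  72  72  72  72  72  72
D3: 348  420  492  564  636  708  780
D2: 688  1036  1456  1948  2512  3148  3856
D1: 715  1403  2439  3895  5843  8355  11503
b: 419  1134  2537  4976  8871  14714  23069

23069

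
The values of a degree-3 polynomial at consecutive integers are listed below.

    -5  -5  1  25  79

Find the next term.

D1: 0 , 6 , 24 , 54
D2: 6 , 18 , 30
D3: 12 , 12
Constant third difference = 12, so extend:
30 + 12 = 42;  54 + 42 = 96;  79 + 96 = 175

175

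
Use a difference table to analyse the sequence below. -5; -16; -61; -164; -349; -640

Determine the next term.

-1061

-11, -45, -103, -185, -291
-34, -58, -82, -106
-24, -24, -24
Constant third difference = -24, so extend:
-106 − 24 = -130;  -291 − 130 = -421;  -640 − 421 = -1061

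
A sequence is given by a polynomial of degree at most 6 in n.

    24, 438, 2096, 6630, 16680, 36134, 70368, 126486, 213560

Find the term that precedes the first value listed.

Δ: 414  1658  4534  10050  19454  34234  56118  87074
Δ²: 1244  2876  5516  9404  14780  21884  30956
Δ³: 1632  2640  3888  5376  7104  9072
Δ⁴: 1008  1248  1488  1728  1968
Δ⁵: 240  240  240  240
The fifth differences are constant at 240.
Work back: 1008 − 240 = 768;  1632 − 768 = 864;  1244 − 864 = 380;  414 − 380 = 34;  24 − 34 = -10

-10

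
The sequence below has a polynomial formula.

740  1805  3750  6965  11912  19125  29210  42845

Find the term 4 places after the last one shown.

148965

D1: 1065, 1945, 3215, 4947, 7213, 10085, 13635
D2: 880, 1270, 1732, 2266, 2872, 3550
D3: 390, 462, 534, 606, 678
D4: 72, 72, 72, 72
Fourth differences constant at 72.
678 + 72 = 750;  3550 + 750 = 4300;  13635 + 4300 = 17935;  42845 + 17935 = 60780
750 + 72 = 822;  4300 + 822 = 5122;  17935 + 5122 = 23057;  60780 + 23057 = 83837
822 + 72 = 894;  5122 + 894 = 6016;  23057 + 6016 = 29073;  83837 + 29073 = 112910
894 + 72 = 966;  6016 + 966 = 6982;  29073 + 6982 = 36055;  112910 + 36055 = 148965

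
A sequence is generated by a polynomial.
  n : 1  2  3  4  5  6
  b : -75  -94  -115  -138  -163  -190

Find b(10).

-318

D1: -19, -21, -23, -25, -27
D2: -2, -2, -2, -2
Constant second difference = -2, so extend:
-27 − 2 = -29;  -190 − 29 = -219
-29 − 2 = -31;  -219 − 31 = -250
-31 − 2 = -33;  -250 − 33 = -283
-33 − 2 = -35;  -283 − 35 = -318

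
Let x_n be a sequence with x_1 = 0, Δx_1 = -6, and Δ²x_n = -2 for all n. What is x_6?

-50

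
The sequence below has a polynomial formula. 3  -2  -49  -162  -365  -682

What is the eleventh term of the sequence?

D1: -5  -47  -113  -203  -317
D2: -42  -66  -90  -114
D3: -24  -24  -24
The third differences are constant (-24).
-114 − 24 = -138;  -317 − 138 = -455;  -682 − 455 = -1137
-138 − 24 = -162;  -455 − 162 = -617;  -1137 − 617 = -1754
-162 − 24 = -186;  -617 − 186 = -803;  -1754 − 803 = -2557
-186 − 24 = -210;  -803 − 210 = -1013;  -2557 − 1013 = -3570
-210 − 24 = -234;  -1013 − 234 = -1247;  -3570 − 1247 = -4817

-4817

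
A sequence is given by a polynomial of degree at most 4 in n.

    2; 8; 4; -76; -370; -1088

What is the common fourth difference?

First differences: 6, -4, -80, -294, -718
Second differences: -10, -76, -214, -424
Third differences: -66, -138, -210
Fourth differences: -72, -72

-72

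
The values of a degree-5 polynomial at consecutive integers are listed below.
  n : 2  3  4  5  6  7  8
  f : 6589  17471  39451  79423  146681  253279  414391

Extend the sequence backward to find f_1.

1951

First differences: 10882  21980  39972  67258  106598  161112
Second differences: 11098  17992  27286  39340  54514
Third differences: 6894  9294  12054  15174
Fourth differences: 2400  2760  3120
Fifth differences: 360  360
The fifth differences are constant at 360.
Work back: 2400 − 360 = 2040;  6894 − 2040 = 4854;  11098 − 4854 = 6244;  10882 − 6244 = 4638;  6589 − 4638 = 1951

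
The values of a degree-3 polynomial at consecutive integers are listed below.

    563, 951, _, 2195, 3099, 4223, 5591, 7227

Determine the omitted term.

1487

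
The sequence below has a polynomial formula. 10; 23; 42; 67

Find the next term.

Δ: 13, 19, 25
Δ²: 6, 6
Second differences constant at 6.
25 + 6 = 31;  67 + 31 = 98

98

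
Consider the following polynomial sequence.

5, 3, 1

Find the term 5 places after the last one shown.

-9

-2, -2
Constant first difference = -2, so extend:
1 − 2 = -1
-1 − 2 = -3
-3 − 2 = -5
-5 − 2 = -7
-7 − 2 = -9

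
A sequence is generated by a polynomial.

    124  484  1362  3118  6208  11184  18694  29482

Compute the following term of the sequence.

360, 878, 1756, 3090, 4976, 7510, 10788
518, 878, 1334, 1886, 2534, 3278
360, 456, 552, 648, 744
96, 96, 96, 96
The fourth differences are constant (96).
744 + 96 = 840;  3278 + 840 = 4118;  10788 + 4118 = 14906;  29482 + 14906 = 44388

44388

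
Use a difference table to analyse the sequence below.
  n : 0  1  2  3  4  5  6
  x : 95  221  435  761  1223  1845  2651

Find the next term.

3665

First differences: 126  214  326  462  622  806
Second differences: 88  112  136  160  184
Third differences: 24  24  24  24
Third differences constant at 24.
184 + 24 = 208;  806 + 208 = 1014;  2651 + 1014 = 3665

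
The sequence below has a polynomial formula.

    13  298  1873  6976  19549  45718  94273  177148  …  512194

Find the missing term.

309901

Using the first 8 terms:
285  1575  5103  12573  26169  48555  82875
1290  3528  7470  13596  22386  34320
2238  3942  6126  8790  11934
1704  2184  2664  3144
480  480  480
Constant fifth difference = 480.
Extend forward: 3144 + 480 = 3624;  11934 + 3624 = 15558;  34320 + 15558 = 49878;  82875 + 49878 = 132753;  177148 + 132753 = 309901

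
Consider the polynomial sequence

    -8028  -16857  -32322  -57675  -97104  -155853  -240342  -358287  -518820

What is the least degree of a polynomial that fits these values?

First differences: -8829, -15465, -25353, -39429, -58749, -84489, -117945, -160533
Second differences: -6636, -9888, -14076, -19320, -25740, -33456, -42588
Third differences: -3252, -4188, -5244, -6420, -7716, -9132
Fourth differences: -936, -1056, -1176, -1296, -1416
Fifth differences: -120, -120, -120, -120
The fifth differences are constant, so the polynomial has degree 5.

5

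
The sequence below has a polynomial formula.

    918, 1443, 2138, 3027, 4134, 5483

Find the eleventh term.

16698

D1: 525 , 695 , 889 , 1107 , 1349
D2: 170 , 194 , 218 , 242
D3: 24 , 24 , 24
Constant third difference = 24, so extend:
242 + 24 = 266;  1349 + 266 = 1615;  5483 + 1615 = 7098
266 + 24 = 290;  1615 + 290 = 1905;  7098 + 1905 = 9003
290 + 24 = 314;  1905 + 314 = 2219;  9003 + 2219 = 11222
314 + 24 = 338;  2219 + 338 = 2557;  11222 + 2557 = 13779
338 + 24 = 362;  2557 + 362 = 2919;  13779 + 2919 = 16698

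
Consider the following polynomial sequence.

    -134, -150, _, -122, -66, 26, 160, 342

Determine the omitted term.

-148

Using the last 5 terms:
Δ: 56  92  134  182
Δ²: 36  42  48
Δ³: 6  6
Constant third difference = 6.
Extend backward: 36 − 6 = 30;  56 − 30 = 26;  -122 − 26 = -148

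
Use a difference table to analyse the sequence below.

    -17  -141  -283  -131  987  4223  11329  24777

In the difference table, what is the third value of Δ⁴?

600

D1: -124, -142, 152, 1118, 3236, 7106, 13448
D2: -18, 294, 966, 2118, 3870, 6342
D3: 312, 672, 1152, 1752, 2472
D4: 360, 480, 600, 720
D5: 120, 120, 120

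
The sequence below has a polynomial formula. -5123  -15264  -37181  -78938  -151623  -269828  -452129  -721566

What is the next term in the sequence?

-1106123

D1: -10141  -21917  -41757  -72685  -118205  -182301  -269437
D2: -11776  -19840  -30928  -45520  -64096  -87136
D3: -8064  -11088  -14592  -18576  -23040
D4: -3024  -3504  -3984  -4464
D5: -480  -480  -480
The fifth differences are constant (-480).
-4464 − 480 = -4944;  -23040 − 4944 = -27984;  -87136 − 27984 = -115120;  -269437 − 115120 = -384557;  -721566 − 384557 = -1106123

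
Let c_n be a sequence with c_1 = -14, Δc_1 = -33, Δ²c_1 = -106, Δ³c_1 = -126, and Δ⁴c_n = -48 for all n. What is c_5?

Build the table forward from the leading diagonal:
D4: -48  -48  -48  -48  -48
D3: -126  -174  -222  -270  -318
D2: -106  -232  -406  -628  -898
D1: -33  -139  -371  -777  -1405
c: -14  -47  -186  -557  -1334

-1334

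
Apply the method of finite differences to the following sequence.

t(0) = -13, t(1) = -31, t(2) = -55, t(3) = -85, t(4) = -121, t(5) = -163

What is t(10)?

-18, -24, -30, -36, -42
-6, -6, -6, -6
The second differences are constant (-6).
-42 − 6 = -48;  -163 − 48 = -211
-48 − 6 = -54;  -211 − 54 = -265
-54 − 6 = -60;  -265 − 60 = -325
-60 − 6 = -66;  -325 − 66 = -391
-66 − 6 = -72;  -391 − 72 = -463

-463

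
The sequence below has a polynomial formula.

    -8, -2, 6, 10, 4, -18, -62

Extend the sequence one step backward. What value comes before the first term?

-6

6, 8, 4, -6, -22, -44
2, -4, -10, -16, -22
-6, -6, -6, -6
The third differences are constant at -6.
Work back: 2 + 6 = 8;  6 − 8 = -2;  -8 + 2 = -6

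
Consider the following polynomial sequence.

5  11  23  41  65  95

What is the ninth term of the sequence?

221

First differences: 6  12  18  24  30
Second differences: 6  6  6  6
Second differences constant at 6.
30 + 6 = 36;  95 + 36 = 131
36 + 6 = 42;  131 + 42 = 173
42 + 6 = 48;  173 + 48 = 221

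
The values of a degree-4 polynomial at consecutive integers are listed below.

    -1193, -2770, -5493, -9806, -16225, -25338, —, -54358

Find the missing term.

-37805

Using the first 6 terms:
D1: -1577  -2723  -4313  -6419  -9113
D2: -1146  -1590  -2106  -2694
D3: -444  -516  -588
D4: -72  -72
Constant fourth difference = -72.
Extend forward: -588 − 72 = -660;  -2694 − 660 = -3354;  -9113 − 3354 = -12467;  -25338 − 12467 = -37805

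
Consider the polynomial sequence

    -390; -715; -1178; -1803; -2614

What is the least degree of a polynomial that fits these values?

3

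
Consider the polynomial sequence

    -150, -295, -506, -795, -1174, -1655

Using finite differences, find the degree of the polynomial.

3

First differences: -145, -211, -289, -379, -481
Second differences: -66, -78, -90, -102
Third differences: -12, -12, -12
The third differences are constant, so the polynomial has degree 3.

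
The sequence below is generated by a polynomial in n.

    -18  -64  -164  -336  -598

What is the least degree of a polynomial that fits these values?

3

D1: -46, -100, -172, -262
D2: -54, -72, -90
D3: -18, -18
The third differences are constant, so the polynomial has degree 3.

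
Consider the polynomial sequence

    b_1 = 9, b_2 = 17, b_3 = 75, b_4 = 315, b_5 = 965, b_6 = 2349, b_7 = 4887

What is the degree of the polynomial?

4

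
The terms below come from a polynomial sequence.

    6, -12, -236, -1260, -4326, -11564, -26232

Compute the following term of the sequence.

Δ: -18  -224  -1024  -3066  -7238  -14668
Δ²: -206  -800  -2042  -4172  -7430
Δ³: -594  -1242  -2130  -3258
Δ⁴: -648  -888  -1128
Δ⁵: -240  -240
Constant fifth difference = -240, so extend:
-1128 − 240 = -1368;  -3258 − 1368 = -4626;  -7430 − 4626 = -12056;  -14668 − 12056 = -26724;  -26232 − 26724 = -52956

-52956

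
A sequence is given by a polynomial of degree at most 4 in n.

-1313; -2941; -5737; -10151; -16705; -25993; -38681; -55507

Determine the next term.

-77281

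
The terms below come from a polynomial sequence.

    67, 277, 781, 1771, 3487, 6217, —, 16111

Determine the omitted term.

Using the first 6 terms:
210  504  990  1716  2730
294  486  726  1014
192  240  288
48  48
Constant fourth difference = 48.
Extend forward: 288 + 48 = 336;  1014 + 336 = 1350;  2730 + 1350 = 4080;  6217 + 4080 = 10297

10297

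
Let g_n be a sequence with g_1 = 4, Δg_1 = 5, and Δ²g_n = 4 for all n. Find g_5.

Build the table forward from the leading diagonal:
D2: 4, 4, 4, 4, 4
D1: 5, 9, 13, 17, 21
g: 4, 9, 18, 31, 48

48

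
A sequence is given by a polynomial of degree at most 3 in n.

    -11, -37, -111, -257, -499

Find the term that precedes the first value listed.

First differences: -26  -74  -146  -242
Second differences: -48  -72  -96
Third differences: -24  -24
The third differences are constant at -24.
Work back: -48 + 24 = -24;  -26 + 24 = -2;  -11 + 2 = -9

-9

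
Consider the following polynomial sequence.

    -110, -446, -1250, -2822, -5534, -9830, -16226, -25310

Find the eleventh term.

Δ: -336, -804, -1572, -2712, -4296, -6396, -9084
Δ²: -468, -768, -1140, -1584, -2100, -2688
Δ³: -300, -372, -444, -516, -588
Δ⁴: -72, -72, -72, -72
The fourth differences are constant (-72).
-588 − 72 = -660;  -2688 − 660 = -3348;  -9084 − 3348 = -12432;  -25310 − 12432 = -37742
-660 − 72 = -732;  -3348 − 732 = -4080;  -12432 − 4080 = -16512;  -37742 − 16512 = -54254
-732 − 72 = -804;  -4080 − 804 = -4884;  -16512 − 4884 = -21396;  -54254 − 21396 = -75650

-75650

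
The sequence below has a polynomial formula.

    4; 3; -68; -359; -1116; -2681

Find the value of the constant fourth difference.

-96

D1: -1, -71, -291, -757, -1565
D2: -70, -220, -466, -808
D3: -150, -246, -342
D4: -96, -96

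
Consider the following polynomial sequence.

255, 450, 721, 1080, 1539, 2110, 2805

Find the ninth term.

4615

First differences: 195, 271, 359, 459, 571, 695
Second differences: 76, 88, 100, 112, 124
Third differences: 12, 12, 12, 12
The third differences are constant (12).
124 + 12 = 136;  695 + 136 = 831;  2805 + 831 = 3636
136 + 12 = 148;  831 + 148 = 979;  3636 + 979 = 4615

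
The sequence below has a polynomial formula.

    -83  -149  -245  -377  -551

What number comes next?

-66  -96  -132  -174
-30  -36  -42
-6  -6
The third differences are constant (-6).
-42 − 6 = -48;  -174 − 48 = -222;  -551 − 222 = -773

-773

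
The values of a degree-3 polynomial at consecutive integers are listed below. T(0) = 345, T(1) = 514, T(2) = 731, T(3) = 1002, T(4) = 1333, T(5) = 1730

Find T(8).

3377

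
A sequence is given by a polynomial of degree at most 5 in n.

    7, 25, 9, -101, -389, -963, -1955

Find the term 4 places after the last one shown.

18 , -16 , -110 , -288 , -574 , -992
-34 , -94 , -178 , -286 , -418
-60 , -84 , -108 , -132
-24 , -24 , -24
Constant fourth difference = -24, so extend:
-132 − 24 = -156;  -418 − 156 = -574;  -992 − 574 = -1566;  -1955 − 1566 = -3521
-156 − 24 = -180;  -574 − 180 = -754;  -1566 − 754 = -2320;  -3521 − 2320 = -5841
-180 − 24 = -204;  -754 − 204 = -958;  -2320 − 958 = -3278;  -5841 − 3278 = -9119
-204 − 24 = -228;  -958 − 228 = -1186;  -3278 − 1186 = -4464;  -9119 − 4464 = -13583

-13583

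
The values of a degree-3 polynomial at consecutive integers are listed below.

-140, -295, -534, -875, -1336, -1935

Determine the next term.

-155  -239  -341  -461  -599
-84  -102  -120  -138
-18  -18  -18
Third differences constant at -18.
-138 − 18 = -156;  -599 − 156 = -755;  -1935 − 755 = -2690

-2690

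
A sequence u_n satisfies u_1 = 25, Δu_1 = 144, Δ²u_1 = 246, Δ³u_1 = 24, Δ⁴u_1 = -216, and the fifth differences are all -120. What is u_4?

Build the table forward from the leading diagonal:
D5: -120, -120, -120, -120
D4: -216, -336, -456, -576
D3: 24, -192, -528, -984
D2: 246, 270, 78, -450
D1: 144, 390, 660, 738
u: 25, 169, 559, 1219

1219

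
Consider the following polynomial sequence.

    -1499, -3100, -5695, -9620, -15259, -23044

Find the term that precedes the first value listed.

-604

D1: -1601  -2595  -3925  -5639  -7785
D2: -994  -1330  -1714  -2146
D3: -336  -384  -432
D4: -48  -48
The fourth differences are constant at -48.
Work back: -336 + 48 = -288;  -994 + 288 = -706;  -1601 + 706 = -895;  -1499 + 895 = -604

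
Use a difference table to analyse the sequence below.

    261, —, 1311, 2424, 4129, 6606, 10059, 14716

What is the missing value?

634

Using the last 6 terms:
1113  1705  2477  3453  4657
592  772  976  1204
180  204  228
24  24
Constant fourth difference = 24.
Extend backward: 180 − 24 = 156;  592 − 156 = 436;  1113 − 436 = 677;  1311 − 677 = 634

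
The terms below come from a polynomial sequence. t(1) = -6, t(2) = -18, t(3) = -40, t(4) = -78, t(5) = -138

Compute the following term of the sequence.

D1: -12  -22  -38  -60
D2: -10  -16  -22
D3: -6  -6
Third differences constant at -6.
-22 − 6 = -28;  -60 − 28 = -88;  -138 − 88 = -226

-226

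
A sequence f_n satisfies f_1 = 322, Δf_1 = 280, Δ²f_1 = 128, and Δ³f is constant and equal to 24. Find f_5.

Build the table forward from the leading diagonal:
Δ³: 24  24  24  24  24
Δ²: 128  152  176  200  224
Δ: 280  408  560  736  936
f: 322  602  1010  1570  2306

2306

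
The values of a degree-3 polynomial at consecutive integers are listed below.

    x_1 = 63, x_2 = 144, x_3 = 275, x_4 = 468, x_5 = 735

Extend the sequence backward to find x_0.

20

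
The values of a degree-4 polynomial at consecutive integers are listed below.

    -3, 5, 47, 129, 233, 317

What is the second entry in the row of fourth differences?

-24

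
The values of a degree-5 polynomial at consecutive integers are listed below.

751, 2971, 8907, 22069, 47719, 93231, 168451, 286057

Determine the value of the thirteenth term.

Δ: 2220  5936  13162  25650  45512  75220  117606
Δ²: 3716  7226  12488  19862  29708  42386
Δ³: 3510  5262  7374  9846  12678
Δ⁴: 1752  2112  2472  2832
Δ⁵: 360  360  360
Constant fifth difference = 360, so extend:
2832 + 360 = 3192;  12678 + 3192 = 15870;  42386 + 15870 = 58256;  117606 + 58256 = 175862;  286057 + 175862 = 461919
3192 + 360 = 3552;  15870 + 3552 = 19422;  58256 + 19422 = 77678;  175862 + 77678 = 253540;  461919 + 253540 = 715459
3552 + 360 = 3912;  19422 + 3912 = 23334;  77678 + 23334 = 101012;  253540 + 101012 = 354552;  715459 + 354552 = 1070011
3912 + 360 = 4272;  23334 + 4272 = 27606;  101012 + 27606 = 128618;  354552 + 128618 = 483170;  1070011 + 483170 = 1553181
4272 + 360 = 4632;  27606 + 4632 = 32238;  128618 + 32238 = 160856;  483170 + 160856 = 644026;  1553181 + 644026 = 2197207

2197207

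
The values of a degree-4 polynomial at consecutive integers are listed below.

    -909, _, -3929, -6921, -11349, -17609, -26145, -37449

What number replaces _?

Using the last 6 terms:
-2992  -4428  -6260  -8536  -11304
-1436  -1832  -2276  -2768
-396  -444  -492
-48  -48
Constant fourth difference = -48.
Extend backward: -396 + 48 = -348;  -1436 + 348 = -1088;  -2992 + 1088 = -1904;  -3929 + 1904 = -2025

-2025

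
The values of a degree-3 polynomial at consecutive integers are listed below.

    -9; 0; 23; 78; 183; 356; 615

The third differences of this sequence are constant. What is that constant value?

18

Δ: 9, 23, 55, 105, 173, 259
Δ²: 14, 32, 50, 68, 86
Δ³: 18, 18, 18, 18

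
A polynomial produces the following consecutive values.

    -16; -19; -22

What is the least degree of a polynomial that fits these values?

1

First differences: -3, -3
The first differences are constant, so the polynomial has degree 1.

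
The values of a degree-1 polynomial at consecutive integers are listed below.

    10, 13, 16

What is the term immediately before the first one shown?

7

3  3
The first differences are constant at 3.
Work back: 10 − 3 = 7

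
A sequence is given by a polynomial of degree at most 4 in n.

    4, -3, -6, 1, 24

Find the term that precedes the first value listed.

9

-7, -3, 7, 23
4, 10, 16
6, 6
The third differences are constant at 6.
Work back: 4 − 6 = -2;  -7 + 2 = -5;  4 + 5 = 9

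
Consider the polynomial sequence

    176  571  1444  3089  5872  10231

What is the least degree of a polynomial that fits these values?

4

Δ: 395, 873, 1645, 2783, 4359
Δ²: 478, 772, 1138, 1576
Δ³: 294, 366, 438
Δ⁴: 72, 72
The fourth differences are constant, so the polynomial has degree 4.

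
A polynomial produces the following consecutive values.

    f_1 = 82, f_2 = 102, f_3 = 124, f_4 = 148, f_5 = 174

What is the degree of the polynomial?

2

D1: 20, 22, 24, 26
D2: 2, 2, 2
The second differences are constant, so the polynomial has degree 2.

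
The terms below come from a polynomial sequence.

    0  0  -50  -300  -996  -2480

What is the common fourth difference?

-96

D1: 0, -50, -250, -696, -1484
D2: -50, -200, -446, -788
D3: -150, -246, -342
D4: -96, -96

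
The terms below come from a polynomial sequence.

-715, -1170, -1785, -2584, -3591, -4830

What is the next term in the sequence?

-455 , -615 , -799 , -1007 , -1239
-160 , -184 , -208 , -232
-24 , -24 , -24
Constant third difference = -24, so extend:
-232 − 24 = -256;  -1239 − 256 = -1495;  -4830 − 1495 = -6325

-6325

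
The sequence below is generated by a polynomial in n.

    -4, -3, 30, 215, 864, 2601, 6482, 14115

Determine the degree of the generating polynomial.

1, 33, 185, 649, 1737, 3881, 7633
32, 152, 464, 1088, 2144, 3752
120, 312, 624, 1056, 1608
192, 312, 432, 552
120, 120, 120
The fifth differences are constant, so the polynomial has degree 5.

5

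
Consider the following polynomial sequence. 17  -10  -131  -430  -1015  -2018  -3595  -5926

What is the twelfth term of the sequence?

-27230

Δ: -27, -121, -299, -585, -1003, -1577, -2331
Δ²: -94, -178, -286, -418, -574, -754
Δ³: -84, -108, -132, -156, -180
Δ⁴: -24, -24, -24, -24
Fourth differences constant at -24.
-180 − 24 = -204;  -754 − 204 = -958;  -2331 − 958 = -3289;  -5926 − 3289 = -9215
-204 − 24 = -228;  -958 − 228 = -1186;  -3289 − 1186 = -4475;  -9215 − 4475 = -13690
-228 − 24 = -252;  -1186 − 252 = -1438;  -4475 − 1438 = -5913;  -13690 − 5913 = -19603
-252 − 24 = -276;  -1438 − 276 = -1714;  -5913 − 1714 = -7627;  -19603 − 7627 = -27230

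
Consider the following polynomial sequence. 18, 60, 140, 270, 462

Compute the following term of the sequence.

42 , 80 , 130 , 192
38 , 50 , 62
12 , 12
The third differences are constant (12).
62 + 12 = 74;  192 + 74 = 266;  462 + 266 = 728

728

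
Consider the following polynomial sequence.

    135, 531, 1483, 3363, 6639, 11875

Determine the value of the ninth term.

46423

396  952  1880  3276  5236
556  928  1396  1960
372  468  564
96  96
Fourth differences constant at 96.
564 + 96 = 660;  1960 + 660 = 2620;  5236 + 2620 = 7856;  11875 + 7856 = 19731
660 + 96 = 756;  2620 + 756 = 3376;  7856 + 3376 = 11232;  19731 + 11232 = 30963
756 + 96 = 852;  3376 + 852 = 4228;  11232 + 4228 = 15460;  30963 + 15460 = 46423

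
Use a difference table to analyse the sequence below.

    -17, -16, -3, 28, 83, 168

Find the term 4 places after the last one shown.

928

Δ: 1, 13, 31, 55, 85
Δ²: 12, 18, 24, 30
Δ³: 6, 6, 6
Third differences constant at 6.
30 + 6 = 36;  85 + 36 = 121;  168 + 121 = 289
36 + 6 = 42;  121 + 42 = 163;  289 + 163 = 452
42 + 6 = 48;  163 + 48 = 211;  452 + 211 = 663
48 + 6 = 54;  211 + 54 = 265;  663 + 265 = 928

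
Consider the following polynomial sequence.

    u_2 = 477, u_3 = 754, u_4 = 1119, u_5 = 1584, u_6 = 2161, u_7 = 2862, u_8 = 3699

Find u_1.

D1: 277, 365, 465, 577, 701, 837
D2: 88, 100, 112, 124, 136
D3: 12, 12, 12, 12
The third differences are constant at 12.
Work back: 88 − 12 = 76;  277 − 76 = 201;  477 − 201 = 276

276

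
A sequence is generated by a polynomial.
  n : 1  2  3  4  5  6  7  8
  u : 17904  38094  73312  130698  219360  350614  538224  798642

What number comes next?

1151248

20190 , 35218 , 57386 , 88662 , 131254 , 187610 , 260418
15028 , 22168 , 31276 , 42592 , 56356 , 72808
7140 , 9108 , 11316 , 13764 , 16452
1968 , 2208 , 2448 , 2688
240 , 240 , 240
Fifth differences constant at 240.
2688 + 240 = 2928;  16452 + 2928 = 19380;  72808 + 19380 = 92188;  260418 + 92188 = 352606;  798642 + 352606 = 1151248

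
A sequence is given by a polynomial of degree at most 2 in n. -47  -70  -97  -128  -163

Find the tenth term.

-23, -27, -31, -35
-4, -4, -4
The second differences are constant (-4).
-35 − 4 = -39;  -163 − 39 = -202
-39 − 4 = -43;  -202 − 43 = -245
-43 − 4 = -47;  -245 − 47 = -292
-47 − 4 = -51;  -292 − 51 = -343
-51 − 4 = -55;  -343 − 55 = -398

-398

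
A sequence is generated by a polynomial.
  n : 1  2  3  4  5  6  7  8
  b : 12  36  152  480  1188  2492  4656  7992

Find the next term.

12860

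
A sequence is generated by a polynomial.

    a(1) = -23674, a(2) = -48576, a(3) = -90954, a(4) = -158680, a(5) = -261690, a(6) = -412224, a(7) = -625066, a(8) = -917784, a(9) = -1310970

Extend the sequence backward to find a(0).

-10200

First differences: -24902, -42378, -67726, -103010, -150534, -212842, -292718, -393186
Second differences: -17476, -25348, -35284, -47524, -62308, -79876, -100468
Third differences: -7872, -9936, -12240, -14784, -17568, -20592
Fourth differences: -2064, -2304, -2544, -2784, -3024
Fifth differences: -240, -240, -240, -240
The fifth differences are constant at -240.
Work back: -2064 + 240 = -1824;  -7872 + 1824 = -6048;  -17476 + 6048 = -11428;  -24902 + 11428 = -13474;  -23674 + 13474 = -10200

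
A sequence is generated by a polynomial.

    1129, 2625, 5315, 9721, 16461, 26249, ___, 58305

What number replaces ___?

Using the first 6 terms:
Δ: 1496  2690  4406  6740  9788
Δ²: 1194  1716  2334  3048
Δ³: 522  618  714
Δ⁴: 96  96
Constant fourth difference = 96.
Extend forward: 714 + 96 = 810;  3048 + 810 = 3858;  9788 + 3858 = 13646;  26249 + 13646 = 39895

39895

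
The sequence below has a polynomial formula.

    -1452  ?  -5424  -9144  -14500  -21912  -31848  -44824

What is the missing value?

-2968

Using the last 6 terms:
D1: -3720  -5356  -7412  -9936  -12976
D2: -1636  -2056  -2524  -3040
D3: -420  -468  -516
D4: -48  -48
Constant fourth difference = -48.
Extend backward: -420 + 48 = -372;  -1636 + 372 = -1264;  -3720 + 1264 = -2456;  -5424 + 2456 = -2968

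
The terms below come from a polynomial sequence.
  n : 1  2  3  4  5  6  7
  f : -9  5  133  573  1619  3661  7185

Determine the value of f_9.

21103

14, 128, 440, 1046, 2042, 3524
114, 312, 606, 996, 1482
198, 294, 390, 486
96, 96, 96
Constant fourth difference = 96, so extend:
486 + 96 = 582;  1482 + 582 = 2064;  3524 + 2064 = 5588;  7185 + 5588 = 12773
582 + 96 = 678;  2064 + 678 = 2742;  5588 + 2742 = 8330;  12773 + 8330 = 21103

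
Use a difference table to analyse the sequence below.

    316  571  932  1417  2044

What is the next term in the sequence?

2831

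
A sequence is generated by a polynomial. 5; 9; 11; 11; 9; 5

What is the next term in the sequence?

First differences: 4, 2, 0, -2, -4
Second differences: -2, -2, -2, -2
Constant second difference = -2, so extend:
-4 − 2 = -6;  5 − 6 = -1

-1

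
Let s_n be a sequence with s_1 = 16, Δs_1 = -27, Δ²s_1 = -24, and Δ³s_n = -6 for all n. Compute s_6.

Build the table forward from the leading diagonal:
Third differences: -6  -6  -6  -6  -6  -6
Second differences: -24  -30  -36  -42  -48  -54
First differences: -27  -51  -81  -117  -159  -207
s: 16  -11  -62  -143  -260  -419

-419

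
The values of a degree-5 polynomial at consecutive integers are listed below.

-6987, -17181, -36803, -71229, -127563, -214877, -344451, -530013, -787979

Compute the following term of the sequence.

-1137693

Δ: -10194 , -19622 , -34426 , -56334 , -87314 , -129574 , -185562 , -257966
Δ²: -9428 , -14804 , -21908 , -30980 , -42260 , -55988 , -72404
Δ³: -5376 , -7104 , -9072 , -11280 , -13728 , -16416
Δ⁴: -1728 , -1968 , -2208 , -2448 , -2688
Δ⁵: -240 , -240 , -240 , -240
The fifth differences are constant (-240).
-2688 − 240 = -2928;  -16416 − 2928 = -19344;  -72404 − 19344 = -91748;  -257966 − 91748 = -349714;  -787979 − 349714 = -1137693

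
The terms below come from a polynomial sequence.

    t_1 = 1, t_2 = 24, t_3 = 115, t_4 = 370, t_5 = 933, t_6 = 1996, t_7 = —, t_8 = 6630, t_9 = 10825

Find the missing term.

Using the first 6 terms:
Δ: 23, 91, 255, 563, 1063
Δ²: 68, 164, 308, 500
Δ³: 96, 144, 192
Δ⁴: 48, 48
Constant fourth difference = 48.
Extend forward: 192 + 48 = 240;  500 + 240 = 740;  1063 + 740 = 1803;  1996 + 1803 = 3799

3799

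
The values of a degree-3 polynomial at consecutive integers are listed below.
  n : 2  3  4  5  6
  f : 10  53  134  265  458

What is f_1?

-7

First differences: 43, 81, 131, 193
Second differences: 38, 50, 62
Third differences: 12, 12
The third differences are constant at 12.
Work back: 38 − 12 = 26;  43 − 26 = 17;  10 − 17 = -7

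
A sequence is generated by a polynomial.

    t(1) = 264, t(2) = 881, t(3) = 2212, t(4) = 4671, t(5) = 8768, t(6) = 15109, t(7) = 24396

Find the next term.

37427

Δ: 617  1331  2459  4097  6341  9287
Δ²: 714  1128  1638  2244  2946
Δ³: 414  510  606  702
Δ⁴: 96  96  96
Constant fourth difference = 96, so extend:
702 + 96 = 798;  2946 + 798 = 3744;  9287 + 3744 = 13031;  24396 + 13031 = 37427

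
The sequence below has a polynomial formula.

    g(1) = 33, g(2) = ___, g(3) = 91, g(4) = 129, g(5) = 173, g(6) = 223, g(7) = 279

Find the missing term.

Using the last 5 terms:
Δ: 38  44  50  56
Δ²: 6  6  6
Constant second difference = 6.
Extend backward: 38 − 6 = 32;  91 − 32 = 59

59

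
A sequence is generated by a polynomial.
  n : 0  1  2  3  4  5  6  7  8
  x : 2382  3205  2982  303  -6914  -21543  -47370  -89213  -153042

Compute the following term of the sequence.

-246099

Δ: 823 , -223 , -2679 , -7217 , -14629 , -25827 , -41843 , -63829
Δ²: -1046 , -2456 , -4538 , -7412 , -11198 , -16016 , -21986
Δ³: -1410 , -2082 , -2874 , -3786 , -4818 , -5970
Δ⁴: -672 , -792 , -912 , -1032 , -1152
Δ⁵: -120 , -120 , -120 , -120
Fifth differences constant at -120.
-1152 − 120 = -1272;  -5970 − 1272 = -7242;  -21986 − 7242 = -29228;  -63829 − 29228 = -93057;  -153042 − 93057 = -246099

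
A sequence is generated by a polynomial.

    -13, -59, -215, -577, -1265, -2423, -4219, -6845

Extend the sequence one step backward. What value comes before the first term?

-5

Δ: -46, -156, -362, -688, -1158, -1796, -2626
Δ²: -110, -206, -326, -470, -638, -830
Δ³: -96, -120, -144, -168, -192
Δ⁴: -24, -24, -24, -24
The fourth differences are constant at -24.
Work back: -96 + 24 = -72;  -110 + 72 = -38;  -46 + 38 = -8;  -13 + 8 = -5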